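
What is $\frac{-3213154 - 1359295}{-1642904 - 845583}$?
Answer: $\frac{4572449}{2488487} \approx 1.8374$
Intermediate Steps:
$\frac{-3213154 - 1359295}{-1642904 - 845583} = - \frac{4572449}{-2488487} = \left(-4572449\right) \left(- \frac{1}{2488487}\right) = \frac{4572449}{2488487}$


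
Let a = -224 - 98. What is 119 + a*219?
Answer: -70399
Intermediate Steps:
a = -322
119 + a*219 = 119 - 322*219 = 119 - 70518 = -70399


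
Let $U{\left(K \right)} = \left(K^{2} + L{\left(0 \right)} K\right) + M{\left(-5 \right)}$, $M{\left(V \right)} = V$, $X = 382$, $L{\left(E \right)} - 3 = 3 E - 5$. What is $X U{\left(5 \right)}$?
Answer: $3820$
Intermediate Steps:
$L{\left(E \right)} = -2 + 3 E$ ($L{\left(E \right)} = 3 + \left(3 E - 5\right) = 3 + \left(-5 + 3 E\right) = -2 + 3 E$)
$U{\left(K \right)} = -5 + K^{2} - 2 K$ ($U{\left(K \right)} = \left(K^{2} + \left(-2 + 3 \cdot 0\right) K\right) - 5 = \left(K^{2} + \left(-2 + 0\right) K\right) - 5 = \left(K^{2} - 2 K\right) - 5 = -5 + K^{2} - 2 K$)
$X U{\left(5 \right)} = 382 \left(-5 + 5^{2} - 10\right) = 382 \left(-5 + 25 - 10\right) = 382 \cdot 10 = 3820$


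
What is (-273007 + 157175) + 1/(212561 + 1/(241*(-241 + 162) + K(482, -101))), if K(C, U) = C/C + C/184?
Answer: -43118289867610961/372248513963 ≈ -1.1583e+5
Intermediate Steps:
K(C, U) = 1 + C/184 (K(C, U) = 1 + C*(1/184) = 1 + C/184)
(-273007 + 157175) + 1/(212561 + 1/(241*(-241 + 162) + K(482, -101))) = (-273007 + 157175) + 1/(212561 + 1/(241*(-241 + 162) + (1 + (1/184)*482))) = -115832 + 1/(212561 + 1/(241*(-79) + (1 + 241/92))) = -115832 + 1/(212561 + 1/(-19039 + 333/92)) = -115832 + 1/(212561 + 1/(-1751255/92)) = -115832 + 1/(212561 - 92/1751255) = -115832 + 1/(372248513963/1751255) = -115832 + 1751255/372248513963 = -43118289867610961/372248513963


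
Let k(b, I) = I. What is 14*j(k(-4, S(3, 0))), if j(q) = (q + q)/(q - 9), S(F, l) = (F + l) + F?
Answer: -56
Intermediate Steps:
S(F, l) = l + 2*F
j(q) = 2*q/(-9 + q) (j(q) = (2*q)/(-9 + q) = 2*q/(-9 + q))
14*j(k(-4, S(3, 0))) = 14*(2*(0 + 2*3)/(-9 + (0 + 2*3))) = 14*(2*(0 + 6)/(-9 + (0 + 6))) = 14*(2*6/(-9 + 6)) = 14*(2*6/(-3)) = 14*(2*6*(-⅓)) = 14*(-4) = -56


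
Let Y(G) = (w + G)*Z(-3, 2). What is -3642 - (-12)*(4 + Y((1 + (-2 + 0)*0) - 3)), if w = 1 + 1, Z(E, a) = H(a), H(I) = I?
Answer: -3594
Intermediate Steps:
Z(E, a) = a
w = 2
Y(G) = 4 + 2*G (Y(G) = (2 + G)*2 = 4 + 2*G)
-3642 - (-12)*(4 + Y((1 + (-2 + 0)*0) - 3)) = -3642 - (-12)*(4 + (4 + 2*((1 + (-2 + 0)*0) - 3))) = -3642 - (-12)*(4 + (4 + 2*((1 - 2*0) - 3))) = -3642 - (-12)*(4 + (4 + 2*((1 + 0) - 3))) = -3642 - (-12)*(4 + (4 + 2*(1 - 3))) = -3642 - (-12)*(4 + (4 + 2*(-2))) = -3642 - (-12)*(4 + (4 - 4)) = -3642 - (-12)*(4 + 0) = -3642 - (-12)*4 = -3642 - 1*(-48) = -3642 + 48 = -3594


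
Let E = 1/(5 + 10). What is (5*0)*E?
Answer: 0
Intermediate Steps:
E = 1/15 ≈ 0.066667
(5*0)*E = (5*0)*(1/15) = 0*(1/15) = 0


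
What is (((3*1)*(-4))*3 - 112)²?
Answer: 21904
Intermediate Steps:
(((3*1)*(-4))*3 - 112)² = ((3*(-4))*3 - 112)² = (-12*3 - 112)² = (-36 - 112)² = (-148)² = 21904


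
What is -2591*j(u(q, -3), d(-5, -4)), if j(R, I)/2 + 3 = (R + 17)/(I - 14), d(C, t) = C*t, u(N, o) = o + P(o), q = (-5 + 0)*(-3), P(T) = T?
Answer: 18137/3 ≈ 6045.7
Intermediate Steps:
q = 15 (q = -5*(-3) = 15)
u(N, o) = 2*o (u(N, o) = o + o = 2*o)
j(R, I) = -6 + 2*(17 + R)/(-14 + I) (j(R, I) = -6 + 2*((R + 17)/(I - 14)) = -6 + 2*((17 + R)/(-14 + I)) = -6 + 2*(17 + R)/(-14 + I))
-2591*j(u(q, -3), d(-5, -4)) = -5182*(59 + 2*(-3) - (-15)*(-4))/(-14 - 5*(-4)) = -5182*(59 - 6 - 3*20)/(-14 + 20) = -5182*(59 - 6 - 60)/6 = -5182*(-7)/6 = -2591*(-7/3) = 18137/3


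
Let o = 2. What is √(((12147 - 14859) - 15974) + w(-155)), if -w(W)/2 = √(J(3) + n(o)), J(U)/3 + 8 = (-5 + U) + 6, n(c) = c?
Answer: √(-18686 - 2*I*√10) ≈ 0.023 - 136.7*I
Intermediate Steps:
J(U) = -21 + 3*U (J(U) = -24 + 3*((-5 + U) + 6) = -24 + 3*(1 + U) = -24 + (3 + 3*U) = -21 + 3*U)
w(W) = -2*I*√10 (w(W) = -2*√((-21 + 3*3) + 2) = -2*√((-21 + 9) + 2) = -2*√(-12 + 2) = -2*I*√10)
√(((12147 - 14859) - 15974) + w(-155)) = √(((12147 - 14859) - 15974) - 2*I*√10) = √((-2712 - 15974) - 2*I*√10) = √(-18686 - 2*I*√10)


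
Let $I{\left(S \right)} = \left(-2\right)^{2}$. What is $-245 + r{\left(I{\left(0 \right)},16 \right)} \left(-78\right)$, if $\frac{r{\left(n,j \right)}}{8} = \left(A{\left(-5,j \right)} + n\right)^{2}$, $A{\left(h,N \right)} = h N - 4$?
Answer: $-3993845$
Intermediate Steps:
$A{\left(h,N \right)} = -4 + N h$ ($A{\left(h,N \right)} = N h - 4 = -4 + N h$)
$I{\left(S \right)} = 4$
$r{\left(n,j \right)} = 8 \left(-4 + n - 5 j\right)^{2}$ ($r{\left(n,j \right)} = 8 \left(\left(-4 + j \left(-5\right)\right) + n\right)^{2} = 8 \left(\left(-4 - 5 j\right) + n\right)^{2} = 8 \left(-4 + n - 5 j\right)^{2}$)
$-245 + r{\left(I{\left(0 \right)},16 \right)} \left(-78\right) = -245 + 8 \left(-4 + 4 - 80\right)^{2} \left(-78\right) = -245 + 8 \left(-80\right)^{2} \left(-78\right) = -245 + 8 \cdot 6400 \left(-78\right) = -245 + 51200 \left(-78\right) = -245 - 3993600 = -3993845$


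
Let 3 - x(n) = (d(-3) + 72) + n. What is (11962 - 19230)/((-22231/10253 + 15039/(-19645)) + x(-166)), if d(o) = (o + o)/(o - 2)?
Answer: -1463921904580/18705130861 ≈ -78.263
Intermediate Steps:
d(o) = 2*o/(-2 + o) (d(o) = (2*o)/(-2 + o) = 2*o/(-2 + o))
x(n) = -351/5 - n (x(n) = 3 - ((2*(-3)/(-2 - 3) + 72) + n) = 3 - ((2*(-3)/(-5) + 72) + n) = 3 - ((2*(-3)*(-1/5) + 72) + n) = 3 - ((6/5 + 72) + n) = 3 - (366/5 + n) = 3 + (-366/5 - n) = -351/5 - n)
(11962 - 19230)/((-22231/10253 + 15039/(-19645)) + x(-166)) = (11962 - 19230)/((-22231/10253 + 15039/(-19645)) + (-351/5 - 1*(-166))) = -7268/((-22231*1/10253 + 15039*(-1/19645)) + (-351/5 + 166)) = -7268/((-22231/10253 - 15039/19645) + 479/5) = -7268/(-590922862/201420185 + 479/5) = -7268/18705130861/201420185 = -7268*201420185/18705130861 = -1463921904580/18705130861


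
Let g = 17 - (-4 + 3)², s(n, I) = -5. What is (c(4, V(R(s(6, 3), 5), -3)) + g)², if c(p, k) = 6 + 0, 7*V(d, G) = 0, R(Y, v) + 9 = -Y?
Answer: 484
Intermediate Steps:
R(Y, v) = -9 - Y
V(d, G) = 0 (V(d, G) = (⅐)*0 = 0)
c(p, k) = 6
g = 16 (g = 17 - 1*(-1)² = 17 - 1*1 = 17 - 1 = 16)
(c(4, V(R(s(6, 3), 5), -3)) + g)² = (6 + 16)² = 22² = 484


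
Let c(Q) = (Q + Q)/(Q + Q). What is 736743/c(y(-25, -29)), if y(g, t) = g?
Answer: 736743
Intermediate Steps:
c(Q) = 1 (c(Q) = (2*Q)/((2*Q)) = (2*Q)*(1/(2*Q)) = 1)
736743/c(y(-25, -29)) = 736743/1 = 736743*1 = 736743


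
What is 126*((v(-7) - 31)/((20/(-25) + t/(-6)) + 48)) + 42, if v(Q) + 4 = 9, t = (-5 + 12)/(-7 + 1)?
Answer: -231378/8531 ≈ -27.122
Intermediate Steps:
t = -7/6 (t = 7/(-6) = 7*(-⅙) = -7/6 ≈ -1.1667)
v(Q) = 5 (v(Q) = -4 + 9 = 5)
126*((v(-7) - 31)/((20/(-25) + t/(-6)) + 48)) + 42 = 126*((5 - 31)/((20/(-25) - 7/6/(-6)) + 48)) + 42 = 126*(-26/((20*(-1/25) - 7/6*(-⅙)) + 48)) + 42 = 126*(-26/((-⅘ + 7/36) + 48)) + 42 = 126*(-26/(-109/180 + 48)) + 42 = 126*(-26/8531/180) + 42 = 126*(-26*180/8531) + 42 = 126*(-4680/8531) + 42 = -589680/8531 + 42 = -231378/8531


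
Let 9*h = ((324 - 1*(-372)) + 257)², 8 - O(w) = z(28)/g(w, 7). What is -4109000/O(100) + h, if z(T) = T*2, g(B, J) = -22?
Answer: -75359689/261 ≈ -2.8873e+5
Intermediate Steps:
z(T) = 2*T
O(w) = 116/11 (O(w) = 8 - 2*28/(-22) = 8 - 56*(-1)/22 = 8 - 1*(-28/11) = 8 + 28/11 = 116/11)
h = 908209/9 (h = ((324 - 1*(-372)) + 257)²/9 = ((324 + 372) + 257)²/9 = (696 + 257)²/9 = (⅑)*953² = (⅑)*908209 = 908209/9 ≈ 1.0091e+5)
-4109000/O(100) + h = -4109000/116/11 + 908209/9 = -4109000*11/116 + 908209/9 = -11299750/29 + 908209/9 = -75359689/261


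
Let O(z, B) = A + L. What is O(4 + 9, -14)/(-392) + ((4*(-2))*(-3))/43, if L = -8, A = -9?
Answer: 10139/16856 ≈ 0.60151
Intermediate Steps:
O(z, B) = -17 (O(z, B) = -9 - 8 = -17)
O(4 + 9, -14)/(-392) + ((4*(-2))*(-3))/43 = -17/(-392) + ((4*(-2))*(-3))/43 = -17*(-1/392) - 8*(-3)*(1/43) = 17/392 + 24*(1/43) = 17/392 + 24/43 = 10139/16856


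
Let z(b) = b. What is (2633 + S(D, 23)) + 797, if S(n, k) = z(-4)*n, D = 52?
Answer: 3222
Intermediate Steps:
S(n, k) = -4*n
(2633 + S(D, 23)) + 797 = (2633 - 4*52) + 797 = (2633 - 208) + 797 = 2425 + 797 = 3222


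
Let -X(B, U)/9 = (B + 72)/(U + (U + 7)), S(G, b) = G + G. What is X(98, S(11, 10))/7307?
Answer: -30/7307 ≈ -0.0041056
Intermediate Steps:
S(G, b) = 2*G
X(B, U) = -9*(72 + B)/(7 + 2*U) (X(B, U) = -9*(B + 72)/(U + (U + 7)) = -9*(72 + B)/(U + (7 + U)) = -9*(72 + B)/(7 + 2*U))
X(98, S(11, 10))/7307 = (9*(-72 - 1*98)/(7 + 2*(2*11)))/7307 = (9*(-72 - 98)/(7 + 2*22))*(1/7307) = (9*(-170)/(7 + 44))*(1/7307) = (9*(-170)/51)*(1/7307) = (9*(1/51)*(-170))*(1/7307) = -30*1/7307 = -30/7307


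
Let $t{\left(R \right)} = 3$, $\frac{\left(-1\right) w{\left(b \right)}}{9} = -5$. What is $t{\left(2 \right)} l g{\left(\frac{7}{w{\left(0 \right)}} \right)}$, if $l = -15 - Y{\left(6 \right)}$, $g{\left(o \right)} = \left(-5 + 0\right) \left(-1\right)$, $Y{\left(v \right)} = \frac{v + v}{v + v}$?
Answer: $-240$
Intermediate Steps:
$Y{\left(v \right)} = 1$ ($Y{\left(v \right)} = \frac{2 v}{2 v} = 2 v \frac{1}{2 v} = 1$)
$w{\left(b \right)} = 45$ ($w{\left(b \right)} = \left(-9\right) \left(-5\right) = 45$)
$g{\left(o \right)} = 5$ ($g{\left(o \right)} = \left(-5\right) \left(-1\right) = 5$)
$l = -16$ ($l = -15 - 1 = -16$)
$t{\left(2 \right)} l g{\left(\frac{7}{w{\left(0 \right)}} \right)} = 3 \left(-16\right) 5 = \left(-48\right) 5 = -240$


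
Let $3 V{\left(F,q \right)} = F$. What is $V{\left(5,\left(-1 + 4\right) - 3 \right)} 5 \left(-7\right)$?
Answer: $- \frac{175}{3} \approx -58.333$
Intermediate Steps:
$V{\left(F,q \right)} = \frac{F}{3}$
$V{\left(5,\left(-1 + 4\right) - 3 \right)} 5 \left(-7\right) = \frac{1}{3} \cdot 5 \cdot 5 \left(-7\right) = \frac{5}{3} \cdot 5 \left(-7\right) = \frac{25}{3} \left(-7\right) = - \frac{175}{3}$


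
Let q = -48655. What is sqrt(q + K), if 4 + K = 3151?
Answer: 2*I*sqrt(11377) ≈ 213.33*I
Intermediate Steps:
K = 3147 (K = -4 + 3151 = 3147)
sqrt(q + K) = sqrt(-48655 + 3147) = sqrt(-45508) = 2*I*sqrt(11377)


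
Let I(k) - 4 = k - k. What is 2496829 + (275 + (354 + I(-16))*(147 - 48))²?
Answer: 1278200918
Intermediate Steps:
I(k) = 4 (I(k) = 4 + (k - k) = 4 + 0 = 4)
2496829 + (275 + (354 + I(-16))*(147 - 48))² = 2496829 + (275 + (354 + 4)*(147 - 48))² = 2496829 + (275 + 358*99)² = 2496829 + (275 + 35442)² = 2496829 + 35717² = 2496829 + 1275704089 = 1278200918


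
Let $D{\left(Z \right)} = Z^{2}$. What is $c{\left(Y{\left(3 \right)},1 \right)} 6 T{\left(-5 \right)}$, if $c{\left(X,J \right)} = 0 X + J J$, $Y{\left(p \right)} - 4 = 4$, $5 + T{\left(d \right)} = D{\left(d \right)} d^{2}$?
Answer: $3720$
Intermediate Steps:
$T{\left(d \right)} = -5 + d^{4}$ ($T{\left(d \right)} = -5 + d^{2} d^{2} = -5 + d^{4}$)
$Y{\left(p \right)} = 8$ ($Y{\left(p \right)} = 4 + 4 = 8$)
$c{\left(X,J \right)} = J^{2}$ ($c{\left(X,J \right)} = 0 + J^{2} = J^{2}$)
$c{\left(Y{\left(3 \right)},1 \right)} 6 T{\left(-5 \right)} = 1^{2} \cdot 6 \left(-5 + \left(-5\right)^{4}\right) = 1 \cdot 6 \left(-5 + 625\right) = 6 \cdot 620 = 3720$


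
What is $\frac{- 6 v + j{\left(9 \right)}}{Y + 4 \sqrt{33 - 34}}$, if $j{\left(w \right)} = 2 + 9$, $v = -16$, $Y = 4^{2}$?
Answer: $\frac{107}{17} - \frac{107 i}{68} \approx 6.2941 - 1.5735 i$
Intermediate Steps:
$Y = 16$
$j{\left(w \right)} = 11$
$\frac{- 6 v + j{\left(9 \right)}}{Y + 4 \sqrt{33 - 34}} = \frac{\left(-6\right) \left(-16\right) + 11}{16 + 4 \sqrt{33 - 34}} = \frac{96 + 11}{16 + 4 \sqrt{-1}} = \frac{107}{16 + 4 i} = 107 \frac{16 - 4 i}{272} = \frac{107 \left(16 - 4 i\right)}{272}$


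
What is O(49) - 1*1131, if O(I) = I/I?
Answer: -1130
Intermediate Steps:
O(I) = 1
O(49) - 1*1131 = 1 - 1*1131 = 1 - 1131 = -1130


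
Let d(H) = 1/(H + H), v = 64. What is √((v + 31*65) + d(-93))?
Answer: √71924898/186 ≈ 45.596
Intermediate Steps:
d(H) = 1/(2*H)
√((v + 31*65) + d(-93)) = √((64 + 31*65) + (½)/(-93)) = √((64 + 2015) + (½)*(-1/93)) = √(2079 - 1/186) = √(386693/186) = √71924898/186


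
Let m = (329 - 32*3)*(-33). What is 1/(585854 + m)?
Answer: 1/578165 ≈ 1.7296e-6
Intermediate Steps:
m = -7689 (m = (329 - 96)*(-33) = 233*(-33) = -7689)
1/(585854 + m) = 1/(585854 - 7689) = 1/578165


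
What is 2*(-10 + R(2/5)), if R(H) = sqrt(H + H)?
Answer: -20 + 4*sqrt(5)/5 ≈ -18.211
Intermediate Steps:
R(H) = sqrt(2)*sqrt(H) (R(H) = sqrt(2*H) = sqrt(2)*sqrt(H))
2*(-10 + R(2/5)) = 2*(-10 + sqrt(2)*sqrt(2/5)) = 2*(-10 + sqrt(2)*(sqrt(10)/5)) = 2*(-10 + 2*sqrt(5)/5) = -20 + 4*sqrt(5)/5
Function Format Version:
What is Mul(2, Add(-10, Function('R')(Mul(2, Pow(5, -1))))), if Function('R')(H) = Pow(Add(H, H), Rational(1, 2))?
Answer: Add(-20, Mul(Rational(4, 5), Pow(5, Rational(1, 2)))) ≈ -18.211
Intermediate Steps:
Function('R')(H) = Mul(Pow(2, Rational(1, 2)), Pow(H, Rational(1, 2))) (Function('R')(H) = Pow(Mul(2, H), Rational(1, 2)) = Mul(Pow(2, Rational(1, 2)), Pow(H, Rational(1, 2))))
Mul(2, Add(-10, Function('R')(Mul(2, Pow(5, -1))))) = Mul(2, Add(-10, Mul(Pow(2, Rational(1, 2)), Pow(Mul(2, Pow(5, -1)), Rational(1, 2))))) = Mul(2, Add(-10, Mul(Pow(2, Rational(1, 2)), Pow(Mul(2, Rational(1, 5)), Rational(1, 2))))) = Mul(2, Add(-10, Mul(Pow(2, Rational(1, 2)), Pow(Rational(2, 5), Rational(1, 2))))) = Mul(2, Add(-10, Mul(Pow(2, Rational(1, 2)), Mul(Rational(1, 5), Pow(10, Rational(1, 2)))))) = Mul(2, Add(-10, Mul(Rational(2, 5), Pow(5, Rational(1, 2))))) = Add(-20, Mul(Rational(4, 5), Pow(5, Rational(1, 2))))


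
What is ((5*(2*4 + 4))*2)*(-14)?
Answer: -1680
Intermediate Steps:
((5*(2*4 + 4))*2)*(-14) = ((5*(8 + 4))*2)*(-14) = ((5*12)*2)*(-14) = (60*2)*(-14) = 120*(-14) = -1680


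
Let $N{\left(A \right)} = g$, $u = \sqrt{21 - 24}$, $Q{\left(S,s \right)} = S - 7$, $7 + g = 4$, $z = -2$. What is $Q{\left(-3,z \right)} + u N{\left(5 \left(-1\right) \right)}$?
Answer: $-10 - 3 i \sqrt{3} \approx -10.0 - 5.1962 i$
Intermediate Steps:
$g = -3$ ($g = -7 + 4 = -3$)
$Q{\left(S,s \right)} = -7 + S$
$u = i \sqrt{3}$ ($u = \sqrt{-3} = i \sqrt{3} \approx 1.732 i$)
$N{\left(A \right)} = -3$
$Q{\left(-3,z \right)} + u N{\left(5 \left(-1\right) \right)} = \left(-7 - 3\right) + i \sqrt{3} \left(-3\right) = -10 - 3 i \sqrt{3}$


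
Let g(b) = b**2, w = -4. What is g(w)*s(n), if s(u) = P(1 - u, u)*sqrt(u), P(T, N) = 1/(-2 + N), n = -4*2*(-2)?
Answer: 32/7 ≈ 4.5714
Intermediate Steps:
n = 16 (n = -8*(-2) = 16)
s(u) = sqrt(u)/(-2 + u)
g(w)*s(n) = (-4)**2*(sqrt(16)/(-2 + 16)) = 16*(4/14) = 16*(4*(1/14)) = 16*(2/7) = 32/7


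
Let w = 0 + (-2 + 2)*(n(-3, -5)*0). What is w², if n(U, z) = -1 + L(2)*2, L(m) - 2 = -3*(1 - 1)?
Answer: 0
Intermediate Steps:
L(m) = 2 (L(m) = 2 - 3*(1 - 1) = 2 - 3*0 = 2 + 0 = 2)
n(U, z) = 3 (n(U, z) = -1 + 2*2 = -1 + 4 = 3)
w = 0 (w = 0 + (-2 + 2)*(3*0) = 0 + 0*0 = 0 + 0 = 0)
w² = 0² = 0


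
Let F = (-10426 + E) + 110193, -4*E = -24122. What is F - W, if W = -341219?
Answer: 894033/2 ≈ 4.4702e+5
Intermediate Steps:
E = 12061/2 (E = -1/4*(-24122) = 12061/2 ≈ 6030.5)
F = 211595/2 (F = (-10426 + 12061/2) + 110193 = -8791/2 + 110193 = 211595/2 ≈ 1.0580e+5)
F - W = 211595/2 - 1*(-341219) = 211595/2 + 341219 = 894033/2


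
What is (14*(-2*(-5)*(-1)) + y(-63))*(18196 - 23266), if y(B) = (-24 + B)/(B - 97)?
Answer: 11312691/16 ≈ 7.0704e+5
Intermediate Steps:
y(B) = (-24 + B)/(-97 + B)
(14*(-2*(-5)*(-1)) + y(-63))*(18196 - 23266) = (14*(-2*(-5)*(-1)) + (-24 - 63)/(-97 - 63))*(18196 - 23266) = (14*(10*(-1)) - 87/(-160))*(-5070) = (14*(-10) - 1/160*(-87))*(-5070) = (-140 + 87/160)*(-5070) = -22313/160*(-5070) = 11312691/16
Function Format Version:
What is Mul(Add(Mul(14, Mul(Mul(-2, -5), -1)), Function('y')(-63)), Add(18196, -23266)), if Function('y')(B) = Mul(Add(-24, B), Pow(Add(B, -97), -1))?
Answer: Rational(11312691, 16) ≈ 7.0704e+5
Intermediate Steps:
Function('y')(B) = Mul(Pow(Add(-97, B), -1), Add(-24, B)) (Function('y')(B) = Mul(Add(-24, B), Pow(Add(-97, B), -1)) = Mul(Pow(Add(-97, B), -1), Add(-24, B)))
Mul(Add(Mul(14, Mul(Mul(-2, -5), -1)), Function('y')(-63)), Add(18196, -23266)) = Mul(Add(Mul(14, Mul(Mul(-2, -5), -1)), Mul(Pow(Add(-97, -63), -1), Add(-24, -63))), Add(18196, -23266)) = Mul(Add(Mul(14, Mul(10, -1)), Mul(Pow(-160, -1), -87)), -5070) = Mul(Add(Mul(14, -10), Mul(Rational(-1, 160), -87)), -5070) = Mul(Add(-140, Rational(87, 160)), -5070) = Mul(Rational(-22313, 160), -5070) = Rational(11312691, 16)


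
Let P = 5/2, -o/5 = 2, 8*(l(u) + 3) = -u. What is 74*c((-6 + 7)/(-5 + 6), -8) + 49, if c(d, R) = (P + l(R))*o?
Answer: -321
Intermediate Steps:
l(u) = -3 - u/8 (l(u) = -3 + (-u)/8 = -3 - u/8)
o = -10 (o = -5*2 = -10)
P = 5/2 (P = 5*(½) = 5/2 ≈ 2.5000)
c(d, R) = 5 + 5*R/4 (c(d, R) = (5/2 + (-3 - R/8))*(-10) = (-½ - R/8)*(-10) = 5 + 5*R/4)
74*c((-6 + 7)/(-5 + 6), -8) + 49 = 74*(5 + (5/4)*(-8)) + 49 = 74*(5 - 10) + 49 = 74*(-5) + 49 = -370 + 49 = -321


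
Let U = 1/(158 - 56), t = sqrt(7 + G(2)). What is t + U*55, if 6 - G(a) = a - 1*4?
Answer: 55/102 + sqrt(15) ≈ 4.4122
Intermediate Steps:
G(a) = 10 - a (G(a) = 6 - (a - 1*4) = 6 - (a - 4) = 6 - (-4 + a) = 6 + (4 - a) = 10 - a)
t = sqrt(15) (t = sqrt(7 + (10 - 1*2)) = sqrt(7 + (10 - 2)) = sqrt(7 + 8) = sqrt(15) ≈ 3.8730)
U = 1/102 ≈ 0.0098039
t + U*55 = sqrt(15) + (1/102)*55 = sqrt(15) + 55/102 = 55/102 + sqrt(15)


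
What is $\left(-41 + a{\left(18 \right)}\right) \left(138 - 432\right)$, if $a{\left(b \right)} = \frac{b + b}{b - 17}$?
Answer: $1470$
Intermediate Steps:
$a{\left(b \right)} = \frac{2 b}{-17 + b}$
$\left(-41 + a{\left(18 \right)}\right) \left(138 - 432\right) = \left(-41 + 2 \cdot 18 \frac{1}{-17 + 18}\right) \left(138 - 432\right) = \left(-41 + 2 \cdot 18 \cdot 1^{-1}\right) \left(-294\right) = \left(-41 + 2 \cdot 18 \cdot 1\right) \left(-294\right) = \left(-41 + 36\right) \left(-294\right) = \left(-5\right) \left(-294\right) = 1470$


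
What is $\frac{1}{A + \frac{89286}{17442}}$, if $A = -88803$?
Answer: $- \frac{2907}{258135440} \approx -1.1262 \cdot 10^{-5}$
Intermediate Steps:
$\frac{1}{A + \frac{89286}{17442}} = \frac{1}{-88803 + \frac{89286}{17442}} = \frac{1}{-88803 + 89286 \cdot \frac{1}{17442}} = \frac{1}{-88803 + \frac{14881}{2907}} = \frac{1}{- \frac{258135440}{2907}} = - \frac{2907}{258135440}$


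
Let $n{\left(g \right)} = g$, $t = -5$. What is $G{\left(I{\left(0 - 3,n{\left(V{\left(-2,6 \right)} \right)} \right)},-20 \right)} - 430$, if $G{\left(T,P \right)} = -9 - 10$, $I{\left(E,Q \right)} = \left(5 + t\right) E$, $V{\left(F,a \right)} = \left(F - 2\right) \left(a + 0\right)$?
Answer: $-449$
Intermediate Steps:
$V{\left(F,a \right)} = a \left(-2 + F\right)$ ($V{\left(F,a \right)} = \left(-2 + F\right) a = a \left(-2 + F\right)$)
$I{\left(E,Q \right)} = 0$ ($I{\left(E,Q \right)} = \left(5 - 5\right) E = 0 E = 0$)
$G{\left(T,P \right)} = -19$ ($G{\left(T,P \right)} = -9 - 10 = -19$)
$G{\left(I{\left(0 - 3,n{\left(V{\left(-2,6 \right)} \right)} \right)},-20 \right)} - 430 = -19 - 430 = -449$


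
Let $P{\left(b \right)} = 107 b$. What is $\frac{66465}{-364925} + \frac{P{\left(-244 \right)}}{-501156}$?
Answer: $- \frac{1189093582}{9144217665} \approx -0.13004$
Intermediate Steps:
$\frac{66465}{-364925} + \frac{P{\left(-244 \right)}}{-501156} = \frac{66465}{-364925} + \frac{107 \left(-244\right)}{-501156} = 66465 \left(- \frac{1}{364925}\right) - - \frac{6527}{125289} = - \frac{13293}{72985} + \frac{6527}{125289} = - \frac{1189093582}{9144217665}$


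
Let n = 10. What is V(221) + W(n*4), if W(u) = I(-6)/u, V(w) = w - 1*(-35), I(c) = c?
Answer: 5117/20 ≈ 255.85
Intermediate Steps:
V(w) = 35 + w (V(w) = w + 35 = 35 + w)
W(u) = -6/u
V(221) + W(n*4) = (35 + 221) - 6/(10*4) = 256 - 6/40 = 256 - 6*1/40 = 256 - 3/20 = 5117/20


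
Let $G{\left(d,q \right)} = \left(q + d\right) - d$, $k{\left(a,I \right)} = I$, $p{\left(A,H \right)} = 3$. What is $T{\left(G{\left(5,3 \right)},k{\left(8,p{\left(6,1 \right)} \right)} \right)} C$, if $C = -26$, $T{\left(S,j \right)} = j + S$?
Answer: $-156$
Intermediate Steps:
$G{\left(d,q \right)} = q$ ($G{\left(d,q \right)} = \left(d + q\right) - d = q$)
$T{\left(S,j \right)} = S + j$
$T{\left(G{\left(5,3 \right)},k{\left(8,p{\left(6,1 \right)} \right)} \right)} C = \left(3 + 3\right) \left(-26\right) = 6 \left(-26\right) = -156$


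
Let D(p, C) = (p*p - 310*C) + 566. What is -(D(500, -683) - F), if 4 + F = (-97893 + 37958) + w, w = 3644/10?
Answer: -2609353/5 ≈ -5.2187e+5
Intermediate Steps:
w = 1822/5 (w = 3644*(⅒) = 1822/5 ≈ 364.40)
D(p, C) = 566 + p² - 310*C (D(p, C) = (p² - 310*C) + 566 = 566 + p² - 310*C)
F = -297873/5 (F = -4 + ((-97893 + 37958) + 1822/5) = -4 + (-59935 + 1822/5) = -4 - 297853/5 = -297873/5 ≈ -59575.)
-(D(500, -683) - F) = -((566 + 500² - 310*(-683)) - 1*(-297873/5)) = -((566 + 250000 + 211730) + 297873/5) = -(462296 + 297873/5) = -1*2609353/5 = -2609353/5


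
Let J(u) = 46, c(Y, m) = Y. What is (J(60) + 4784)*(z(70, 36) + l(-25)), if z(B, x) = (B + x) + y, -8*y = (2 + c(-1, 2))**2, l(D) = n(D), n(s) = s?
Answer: 1562505/4 ≈ 3.9063e+5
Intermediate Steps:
l(D) = D
y = -1/8 (y = -(2 - 1)**2/8 = -1/8*1**2 = -1/8*1 = -1/8 ≈ -0.12500)
z(B, x) = -1/8 + B + x (z(B, x) = (B + x) - 1/8 = -1/8 + B + x)
(J(60) + 4784)*(z(70, 36) + l(-25)) = (46 + 4784)*((-1/8 + 70 + 36) - 25) = 4830*(847/8 - 25) = 4830*(647/8) = 1562505/4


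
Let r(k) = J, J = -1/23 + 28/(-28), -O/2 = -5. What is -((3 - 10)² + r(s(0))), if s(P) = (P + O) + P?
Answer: -1103/23 ≈ -47.957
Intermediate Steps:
O = 10 (O = -2*(-5) = 10)
s(P) = 10 + 2*P (s(P) = (P + 10) + P = (10 + P) + P = 10 + 2*P)
J = -24/23 (J = -1*1/23 + 28*(-1/28) = -1/23 - 1 = -24/23 ≈ -1.0435)
r(k) = -24/23
-((3 - 10)² + r(s(0))) = -((3 - 10)² - 24/23) = -((-7)² - 24/23) = -(49 - 24/23) = -1*1103/23 = -1103/23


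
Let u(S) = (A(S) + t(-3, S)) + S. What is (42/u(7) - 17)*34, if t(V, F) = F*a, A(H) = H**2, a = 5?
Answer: -7310/13 ≈ -562.31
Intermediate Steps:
t(V, F) = 5*F (t(V, F) = F*5 = 5*F)
u(S) = S**2 + 6*S (u(S) = (S**2 + 5*S) + S = S**2 + 6*S)
(42/u(7) - 17)*34 = (42/((7*(6 + 7))) - 17)*34 = (42/((7*13)) - 17)*34 = (42/91 - 17)*34 = (42*(1/91) - 17)*34 = (6/13 - 17)*34 = -215/13*34 = -7310/13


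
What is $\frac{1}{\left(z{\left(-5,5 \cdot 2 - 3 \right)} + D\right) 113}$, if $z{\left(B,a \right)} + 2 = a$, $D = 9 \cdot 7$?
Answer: $\frac{1}{7684} \approx 0.00013014$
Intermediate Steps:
$D = 63$
$z{\left(B,a \right)} = -2 + a$
$\frac{1}{\left(z{\left(-5,5 \cdot 2 - 3 \right)} + D\right) 113} = \frac{1}{\left(\left(-2 + \left(5 \cdot 2 - 3\right)\right) + 63\right) 113} = \frac{1}{\left(\left(-2 + \left(10 - 3\right)\right) + 63\right) 113} = \frac{1}{\left(\left(-2 + 7\right) + 63\right) 113} = \frac{1}{\left(5 + 63\right) 113} = \frac{1}{68 \cdot 113} = \frac{1}{7684}$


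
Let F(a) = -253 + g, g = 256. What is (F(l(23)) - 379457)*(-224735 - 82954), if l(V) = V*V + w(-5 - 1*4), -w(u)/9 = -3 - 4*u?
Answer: 116753821806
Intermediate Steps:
w(u) = 27 + 36*u (w(u) = -9*(-3 - 4*u) = 27 + 36*u)
l(V) = -297 + V² (l(V) = V*V + (27 + 36*(-5 - 1*4)) = V² + (27 + 36*(-5 - 4)) = V² + (27 + 36*(-9)) = V² + (27 - 324) = V² - 297 = -297 + V²)
F(a) = 3 (F(a) = -253 + 256 = 3)
(F(l(23)) - 379457)*(-224735 - 82954) = (3 - 379457)*(-224735 - 82954) = -379454*(-307689) = 116753821806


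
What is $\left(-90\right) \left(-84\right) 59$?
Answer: $446040$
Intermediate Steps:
$\left(-90\right) \left(-84\right) 59 = 7560 \cdot 59 = 446040$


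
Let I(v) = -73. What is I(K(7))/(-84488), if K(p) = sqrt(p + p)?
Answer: 73/84488 ≈ 0.00086403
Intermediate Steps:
K(p) = sqrt(2)*sqrt(p) (K(p) = sqrt(2*p) = sqrt(2)*sqrt(p))
I(K(7))/(-84488) = -73/(-84488) = -73*(-1/84488) = 73/84488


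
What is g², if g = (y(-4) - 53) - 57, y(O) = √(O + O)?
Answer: 12092 - 440*I*√2 ≈ 12092.0 - 622.25*I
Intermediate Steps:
y(O) = √2*√O (y(O) = √(2*O) = √2*√O)
g = -110 + 2*I*√2 (g = (√2*√(-4) - 53) - 57 = (√2*(2*I) - 53) - 57 = (2*I*√2 - 53) - 57 = (-53 + 2*I*√2) - 57 = -110 + 2*I*√2 ≈ -110.0 + 2.8284*I)
g² = (-110 + 2*I*√2)²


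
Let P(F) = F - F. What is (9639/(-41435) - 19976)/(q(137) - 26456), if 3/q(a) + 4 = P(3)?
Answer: 3310860796/4384941745 ≈ 0.75505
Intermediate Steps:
P(F) = 0
q(a) = -3/4 (q(a) = 3/(-4 + 0) = 3/(-4) = 3*(-1/4) = -3/4)
(9639/(-41435) - 19976)/(q(137) - 26456) = (9639/(-41435) - 19976)/(-3/4 - 26456) = (9639*(-1/41435) - 19976)/(-105827/4) = (-9639/41435 - 19976)*(-4/105827) = -827715199/41435*(-4/105827) = 3310860796/4384941745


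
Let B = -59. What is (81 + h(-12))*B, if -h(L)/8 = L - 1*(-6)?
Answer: -7611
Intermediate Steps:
h(L) = -48 - 8*L (h(L) = -8*(L - 1*(-6)) = -8*(L + 6) = -8*(6 + L) = -48 - 8*L)
(81 + h(-12))*B = (81 + (-48 - 8*(-12)))*(-59) = (81 + (-48 + 96))*(-59) = (81 + 48)*(-59) = 129*(-59) = -7611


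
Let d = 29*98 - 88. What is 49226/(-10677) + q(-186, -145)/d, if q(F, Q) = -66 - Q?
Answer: -44908307/9801486 ≈ -4.5818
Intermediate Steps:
d = 2754 (d = 2842 - 88 = 2754)
49226/(-10677) + q(-186, -145)/d = 49226/(-10677) + (-66 - 1*(-145))/2754 = 49226*(-1/10677) + (-66 + 145)*(1/2754) = -49226/10677 + 79*(1/2754) = -49226/10677 + 79/2754 = -44908307/9801486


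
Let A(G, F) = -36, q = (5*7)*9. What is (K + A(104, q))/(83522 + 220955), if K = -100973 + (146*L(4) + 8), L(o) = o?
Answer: -100417/304477 ≈ -0.32980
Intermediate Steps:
q = 315 (q = 35*9 = 315)
K = -100381 (K = -100973 + (146*4 + 8) = -100973 + (584 + 8) = -100973 + 592 = -100381)
(K + A(104, q))/(83522 + 220955) = (-100381 - 36)/(83522 + 220955) = -100417/304477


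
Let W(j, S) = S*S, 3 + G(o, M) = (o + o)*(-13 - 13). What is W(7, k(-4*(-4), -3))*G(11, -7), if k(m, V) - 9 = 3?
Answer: -82800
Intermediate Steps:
k(m, V) = 12 (k(m, V) = 9 + 3 = 12)
G(o, M) = -3 - 52*o (G(o, M) = -3 + (o + o)*(-13 - 13) = -3 + (2*o)*(-26) = -3 - 52*o)
W(j, S) = S²
W(7, k(-4*(-4), -3))*G(11, -7) = 12²*(-3 - 52*11) = 144*(-3 - 572) = 144*(-575) = -82800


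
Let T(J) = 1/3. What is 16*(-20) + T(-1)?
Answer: -959/3 ≈ -319.67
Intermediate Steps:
T(J) = 1/3
16*(-20) + T(-1) = 16*(-20) + 1/3 = -320 + 1/3 = -959/3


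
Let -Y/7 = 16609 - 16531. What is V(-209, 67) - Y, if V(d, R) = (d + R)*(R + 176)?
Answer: -33960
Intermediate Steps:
V(d, R) = (176 + R)*(R + d) (V(d, R) = (R + d)*(176 + R) = (176 + R)*(R + d))
Y = -546 (Y = -7*(16609 - 16531) = -7*78 = -546)
V(-209, 67) - Y = (67**2 + 176*67 + 176*(-209) + 67*(-209)) - 1*(-546) = (4489 + 11792 - 36784 - 14003) + 546 = -34506 + 546 = -33960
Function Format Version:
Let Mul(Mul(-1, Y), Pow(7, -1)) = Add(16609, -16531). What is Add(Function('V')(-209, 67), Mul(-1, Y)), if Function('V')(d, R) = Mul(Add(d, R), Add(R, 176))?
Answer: -33960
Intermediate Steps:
Function('V')(d, R) = Mul(Add(176, R), Add(R, d)) (Function('V')(d, R) = Mul(Add(R, d), Add(176, R)) = Mul(Add(176, R), Add(R, d)))
Y = -546 (Y = Mul(-7, Add(16609, -16531)) = Mul(-7, 78) = -546)
Add(Function('V')(-209, 67), Mul(-1, Y)) = Add(Add(Pow(67, 2), Mul(176, 67), Mul(176, -209), Mul(67, -209)), Mul(-1, -546)) = Add(Add(4489, 11792, -36784, -14003), 546) = Add(-34506, 546) = -33960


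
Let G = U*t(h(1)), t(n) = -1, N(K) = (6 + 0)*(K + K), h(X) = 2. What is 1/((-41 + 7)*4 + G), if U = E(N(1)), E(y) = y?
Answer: -1/148 ≈ -0.0067568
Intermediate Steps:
N(K) = 12*K (N(K) = 6*(2*K) = 12*K)
U = 12 (U = 12*1 = 12)
G = -12 (G = 12*(-1) = -12)
1/((-41 + 7)*4 + G) = 1/((-41 + 7)*4 - 12) = 1/(-34*4 - 12) = 1/(-136 - 12) = 1/(-148) = -1/148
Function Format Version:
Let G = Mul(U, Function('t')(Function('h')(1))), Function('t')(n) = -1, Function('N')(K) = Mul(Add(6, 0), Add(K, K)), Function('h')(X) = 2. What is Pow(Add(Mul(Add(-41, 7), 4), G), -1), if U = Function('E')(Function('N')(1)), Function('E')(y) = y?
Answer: Rational(-1, 148) ≈ -0.0067568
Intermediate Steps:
Function('N')(K) = Mul(12, K) (Function('N')(K) = Mul(6, Mul(2, K)) = Mul(12, K))
U = 12 (U = Mul(12, 1) = 12)
G = -12 (G = Mul(12, -1) = -12)
Pow(Add(Mul(Add(-41, 7), 4), G), -1) = Pow(Add(Mul(Add(-41, 7), 4), -12), -1) = Pow(Add(Mul(-34, 4), -12), -1) = Pow(Add(-136, -12), -1) = Pow(-148, -1) = Rational(-1, 148)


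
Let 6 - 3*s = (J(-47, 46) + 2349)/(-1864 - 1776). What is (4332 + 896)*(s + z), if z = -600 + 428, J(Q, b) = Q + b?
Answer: -1211622982/1365 ≈ -8.8764e+5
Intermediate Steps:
s = 6047/2730 (s = 2 - ((-47 + 46) + 2349)/(3*(-1864 - 1776)) = 2 - (-1 + 2349)/(3*(-3640)) = 2 - 2348*(-1)/(3*3640) = 2 - 1/3*(-587/910) = 2 + 587/2730 = 6047/2730 ≈ 2.2150)
z = -172
(4332 + 896)*(s + z) = (4332 + 896)*(6047/2730 - 172) = 5228*(-463513/2730) = -1211622982/1365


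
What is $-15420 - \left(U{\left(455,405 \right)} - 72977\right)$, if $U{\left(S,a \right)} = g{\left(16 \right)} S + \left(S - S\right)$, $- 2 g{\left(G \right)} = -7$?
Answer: $\frac{111929}{2} \approx 55965.0$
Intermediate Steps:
$g{\left(G \right)} = \frac{7}{2}$ ($g{\left(G \right)} = \left(- \frac{1}{2}\right) \left(-7\right) = \frac{7}{2}$)
$U{\left(S,a \right)} = \frac{7 S}{2}$ ($U{\left(S,a \right)} = \frac{7 S}{2} + \left(S - S\right) = \frac{7 S}{2} + 0 = \frac{7 S}{2}$)
$-15420 - \left(U{\left(455,405 \right)} - 72977\right) = -15420 - \left(\frac{7}{2} \cdot 455 - 72977\right) = -15420 - \left(\frac{3185}{2} - 72977\right) = -15420 - - \frac{142769}{2} = -15420 + \frac{142769}{2} = \frac{111929}{2}$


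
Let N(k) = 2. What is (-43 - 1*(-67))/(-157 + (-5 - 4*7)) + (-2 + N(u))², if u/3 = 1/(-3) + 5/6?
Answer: -12/95 ≈ -0.12632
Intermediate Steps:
u = 3/2 (u = 3*(1/(-3) + 5/6) = 3*(1*(-⅓) + 5*(⅙)) = 3*(-⅓ + ⅚) = 3*(½) = 3/2 ≈ 1.5000)
(-43 - 1*(-67))/(-157 + (-5 - 4*7)) + (-2 + N(u))² = (-43 - 1*(-67))/(-157 + (-5 - 4*7)) + (-2 + 2)² = (-43 + 67)/(-157 + (-5 - 28)) + 0² = 24/(-157 - 33) + 0 = 24/(-190) + 0 = 24*(-1/190) + 0 = -12/95 + 0 = -12/95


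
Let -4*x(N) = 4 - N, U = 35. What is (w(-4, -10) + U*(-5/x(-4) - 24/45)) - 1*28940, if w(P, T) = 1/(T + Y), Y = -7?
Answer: -2944865/102 ≈ -28871.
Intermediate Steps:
w(P, T) = 1/(-7 + T) (w(P, T) = 1/(T - 7) = 1/(-7 + T))
x(N) = -1 + N/4 (x(N) = -(4 - N)/4 = -1 + N/4)
(w(-4, -10) + U*(-5/x(-4) - 24/45)) - 1*28940 = (1/(-7 - 10) + 35*(-5/(-1 + (¼)*(-4)) - 24/45)) - 1*28940 = (1/(-17) + 35*(-5/(-1 - 1) - 24*1/45)) - 28940 = (-1/17 + 35*(-5/(-2) - 8/15)) - 28940 = (-1/17 + 35*(-5*(-½) - 8/15)) - 28940 = (-1/17 + 35*(5/2 - 8/15)) - 28940 = (-1/17 + 35*(59/30)) - 28940 = (-1/17 + 413/6) - 28940 = 7015/102 - 28940 = -2944865/102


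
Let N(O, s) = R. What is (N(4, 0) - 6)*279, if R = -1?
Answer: -1953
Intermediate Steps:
N(O, s) = -1
(N(4, 0) - 6)*279 = (-1 - 6)*279 = -7*279 = -1953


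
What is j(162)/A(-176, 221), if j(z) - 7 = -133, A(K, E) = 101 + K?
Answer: 42/25 ≈ 1.6800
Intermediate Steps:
j(z) = -126 (j(z) = 7 - 133 = -126)
j(162)/A(-176, 221) = -126/(101 - 176) = -126/(-75) = -126*(-1/75) = 42/25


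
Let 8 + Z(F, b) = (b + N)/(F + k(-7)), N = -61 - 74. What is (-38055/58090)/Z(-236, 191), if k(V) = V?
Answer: 1849473/23236000 ≈ 0.079595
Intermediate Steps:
N = -135
Z(F, b) = -8 + (-135 + b)/(-7 + F) (Z(F, b) = -8 + (b - 135)/(F - 7) = -8 + (-135 + b)/(-7 + F))
(-38055/58090)/Z(-236, 191) = (-38055/58090)/(((-79 + 191 - 8*(-236))/(-7 - 236))) = (-38055*1/58090)/(((-79 + 191 + 1888)/(-243))) = -7611/(11618*((-1/243*2000))) = -7611/(11618*(-2000/243)) = -7611/11618*(-243/2000) = 1849473/23236000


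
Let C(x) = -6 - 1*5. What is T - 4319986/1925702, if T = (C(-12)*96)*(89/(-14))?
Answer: 45231174241/6739957 ≈ 6710.9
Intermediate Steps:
C(x) = -11 (C(x) = -6 - 5 = -11)
T = 46992/7 (T = (-11*96)*(89/(-14)) = -93984*(-1)/14 = -1056*(-89/14) = 46992/7 ≈ 6713.1)
T - 4319986/1925702 = 46992/7 - 4319986/1925702 = 46992/7 - 1*2159993/962851 = 46992/7 - 2159993/962851 = 45231174241/6739957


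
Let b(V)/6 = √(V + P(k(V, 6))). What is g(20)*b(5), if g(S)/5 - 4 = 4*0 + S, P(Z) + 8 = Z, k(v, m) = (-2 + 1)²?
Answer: 720*I*√2 ≈ 1018.2*I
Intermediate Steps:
k(v, m) = 1 (k(v, m) = (-1)² = 1)
P(Z) = -8 + Z
b(V) = 6*√(-7 + V) (b(V) = 6*√(V + (-8 + 1)) = 6*√(V - 7) = 6*√(-7 + V))
g(S) = 20 + 5*S (g(S) = 20 + 5*(4*0 + S) = 20 + 5*(0 + S) = 20 + 5*S)
g(20)*b(5) = (20 + 5*20)*(6*√(-7 + 5)) = (20 + 100)*(6*√(-2)) = 120*(6*(I*√2)) = 120*(6*I*√2) = 720*I*√2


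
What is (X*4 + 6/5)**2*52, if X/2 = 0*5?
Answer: 1872/25 ≈ 74.880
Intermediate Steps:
X = 0 (X = 2*(0*5) = 2*0 = 0)
(X*4 + 6/5)**2*52 = (0*4 + 6/5)**2*52 = (0 + 6*(1/5))**2*52 = (0 + 6/5)**2*52 = (6/5)**2*52 = (36/25)*52 = 1872/25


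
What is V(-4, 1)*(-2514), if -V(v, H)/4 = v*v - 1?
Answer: 150840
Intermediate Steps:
V(v, H) = 4 - 4*v² (V(v, H) = -4*(v*v - 1) = -4*(v² - 1) = -4*(-1 + v²) = 4 - 4*v²)
V(-4, 1)*(-2514) = (4 - 4*(-4)²)*(-2514) = (4 - 4*16)*(-2514) = (4 - 64)*(-2514) = -60*(-2514) = 150840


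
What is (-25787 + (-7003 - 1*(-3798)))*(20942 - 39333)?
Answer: 533191872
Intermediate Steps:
(-25787 + (-7003 - 1*(-3798)))*(20942 - 39333) = (-25787 + (-7003 + 3798))*(-18391) = (-25787 - 3205)*(-18391) = -28992*(-18391) = 533191872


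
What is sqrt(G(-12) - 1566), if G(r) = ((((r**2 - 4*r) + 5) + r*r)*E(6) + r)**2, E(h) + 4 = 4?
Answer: 3*I*sqrt(158) ≈ 37.709*I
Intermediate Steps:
E(h) = 0 (E(h) = -4 + 4 = 0)
G(r) = r**2 (G(r) = ((((r**2 - 4*r) + 5) + r*r)*0 + r)**2 = (((5 + r**2 - 4*r) + r**2)*0 + r)**2 = ((5 - 4*r + 2*r**2)*0 + r)**2 = (0 + r)**2 = r**2)
sqrt(G(-12) - 1566) = sqrt((-12)**2 - 1566) = sqrt(144 - 1566) = sqrt(-1422) = 3*I*sqrt(158)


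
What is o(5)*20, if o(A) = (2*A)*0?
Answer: 0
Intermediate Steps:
o(A) = 0
o(5)*20 = 0*20 = 0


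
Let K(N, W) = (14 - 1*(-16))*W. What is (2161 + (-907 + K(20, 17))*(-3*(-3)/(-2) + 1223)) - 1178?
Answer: -965523/2 ≈ -4.8276e+5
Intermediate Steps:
K(N, W) = 30*W (K(N, W) = (14 + 16)*W = 30*W)
(2161 + (-907 + K(20, 17))*(-3*(-3)/(-2) + 1223)) - 1178 = (2161 + (-907 + 30*17)*(-3*(-3)/(-2) + 1223)) - 1178 = (2161 + (-907 + 510)*(9*(-½) + 1223)) - 1178 = (2161 - 397*(-9/2 + 1223)) - 1178 = (2161 - 397*2437/2) - 1178 = (2161 - 967489/2) - 1178 = -963167/2 - 1178 = -965523/2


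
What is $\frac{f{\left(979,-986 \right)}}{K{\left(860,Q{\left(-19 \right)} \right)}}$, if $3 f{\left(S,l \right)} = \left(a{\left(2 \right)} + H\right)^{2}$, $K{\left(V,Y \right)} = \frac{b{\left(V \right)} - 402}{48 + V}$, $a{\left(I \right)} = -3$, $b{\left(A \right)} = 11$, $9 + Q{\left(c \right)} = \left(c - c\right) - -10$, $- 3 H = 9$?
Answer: $- \frac{10896}{391} \approx -27.867$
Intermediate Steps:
$H = -3$ ($H = \left(- \frac{1}{3}\right) 9 = -3$)
$Q{\left(c \right)} = 1$ ($Q{\left(c \right)} = -9 + \left(\left(c - c\right) - -10\right) = -9 + \left(0 + 10\right) = -9 + 10 = 1$)
$K{\left(V,Y \right)} = - \frac{391}{48 + V}$ ($K{\left(V,Y \right)} = \frac{11 - 402}{48 + V} = - \frac{391}{48 + V}$)
$f{\left(S,l \right)} = 12$ ($f{\left(S,l \right)} = \frac{\left(-3 - 3\right)^{2}}{3} = \frac{\left(-6\right)^{2}}{3} = \frac{1}{3} \cdot 36 = 12$)
$\frac{f{\left(979,-986 \right)}}{K{\left(860,Q{\left(-19 \right)} \right)}} = \frac{12}{\left(-391\right) \frac{1}{48 + 860}} = \frac{12}{\left(-391\right) \frac{1}{908}} = \frac{12}{- \frac{391}{908}} = 12 \left(- \frac{908}{391}\right) = - \frac{10896}{391}$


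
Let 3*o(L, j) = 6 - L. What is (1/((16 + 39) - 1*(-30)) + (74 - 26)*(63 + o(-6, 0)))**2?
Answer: 74726236321/7225 ≈ 1.0343e+7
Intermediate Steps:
o(L, j) = 2 - L/3 (o(L, j) = (6 - L)/3 = 2 - L/3)
(1/((16 + 39) - 1*(-30)) + (74 - 26)*(63 + o(-6, 0)))**2 = (1/((16 + 39) - 1*(-30)) + (74 - 26)*(63 + (2 - 1/3*(-6))))**2 = (1/(55 + 30) + 48*(63 + (2 + 2)))**2 = (1/85 + 48*(63 + 4))**2 = (1/85 + 48*67)**2 = (1/85 + 3216)**2 = (273361/85)**2 = 74726236321/7225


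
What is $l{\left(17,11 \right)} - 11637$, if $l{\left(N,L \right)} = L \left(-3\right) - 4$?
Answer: $-11674$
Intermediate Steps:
$l{\left(N,L \right)} = -4 - 3 L$ ($l{\left(N,L \right)} = - 3 L - 4 = -4 - 3 L$)
$l{\left(17,11 \right)} - 11637 = \left(-4 - 33\right) - 11637 = -37 - 11637 = -11674$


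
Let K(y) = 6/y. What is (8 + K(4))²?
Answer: 361/4 ≈ 90.250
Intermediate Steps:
(8 + K(4))² = (8 + 6/4)² = (8 + 6*(¼))² = (8 + 3/2)² = (19/2)² = 361/4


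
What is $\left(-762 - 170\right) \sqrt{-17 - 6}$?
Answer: $- 932 i \sqrt{23} \approx - 4469.7 i$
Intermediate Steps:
$\left(-762 - 170\right) \sqrt{-17 - 6} = \left(-762 - 170\right) \sqrt{-23} = - 932 i \sqrt{23}$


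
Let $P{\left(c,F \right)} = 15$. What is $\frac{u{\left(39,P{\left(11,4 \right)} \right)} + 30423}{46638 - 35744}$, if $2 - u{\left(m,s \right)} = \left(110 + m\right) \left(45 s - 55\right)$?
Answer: $- \frac{61955}{10894} \approx -5.6871$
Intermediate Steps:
$u{\left(m,s \right)} = 2 - \left(-55 + 45 s\right) \left(110 + m\right)$ ($u{\left(m,s \right)} = 2 - \left(110 + m\right) \left(45 s - 55\right) = 2 - \left(110 + m\right) \left(-55 + 45 s\right) = 2 - \left(-55 + 45 s\right) \left(110 + m\right)$)
$\frac{u{\left(39,P{\left(11,4 \right)} \right)} + 30423}{46638 - 35744} = \frac{\left(6052 - 74250 + 55 \cdot 39 - 1755 \cdot 15\right) + 30423}{46638 - 35744} = \frac{\left(6052 - 74250 + 2145 - 26325\right) + 30423}{10894} = \left(-92378 + 30423\right) \frac{1}{10894} = \left(-61955\right) \frac{1}{10894} = - \frac{61955}{10894}$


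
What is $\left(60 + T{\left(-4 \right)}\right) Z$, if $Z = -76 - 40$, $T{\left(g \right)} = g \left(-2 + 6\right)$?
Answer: $-5104$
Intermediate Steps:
$T{\left(g \right)} = 4 g$ ($T{\left(g \right)} = g 4 = 4 g$)
$Z = -116$
$\left(60 + T{\left(-4 \right)}\right) Z = \left(60 + 4 \left(-4\right)\right) \left(-116\right) = \left(60 - 16\right) \left(-116\right) = 44 \left(-116\right) = -5104$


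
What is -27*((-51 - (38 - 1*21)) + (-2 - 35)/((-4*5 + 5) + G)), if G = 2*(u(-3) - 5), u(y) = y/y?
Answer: 41229/23 ≈ 1792.6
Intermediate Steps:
u(y) = 1
G = -8 (G = 2*(1 - 5) = 2*(-4) = -8)
-27*((-51 - (38 - 1*21)) + (-2 - 35)/((-4*5 + 5) + G)) = -27*((-51 - (38 - 1*21)) + (-2 - 35)/((-4*5 + 5) - 8)) = -27*((-51 - (38 - 21)) - 37/((-20 + 5) - 8)) = -27*((-51 - 1*17) - 37/(-15 - 8)) = -27*((-51 - 17) - 37/(-23)) = -27*(-68 - 37*(-1/23)) = -27*(-68 + 37/23) = -27*(-1527/23) = 41229/23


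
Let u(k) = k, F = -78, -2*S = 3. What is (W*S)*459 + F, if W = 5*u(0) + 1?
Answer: -1533/2 ≈ -766.50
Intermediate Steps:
S = -3/2 (S = -½*3 = -3/2 ≈ -1.5000)
W = 1 (W = 5*0 + 1 = 0 + 1 = 1)
(W*S)*459 + F = (1*(-3/2))*459 - 78 = -3/2*459 - 78 = -1377/2 - 78 = -1533/2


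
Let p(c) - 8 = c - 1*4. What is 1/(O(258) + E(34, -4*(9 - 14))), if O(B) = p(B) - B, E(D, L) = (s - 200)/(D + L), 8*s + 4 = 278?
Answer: 72/67 ≈ 1.0746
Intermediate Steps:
s = 137/4 (s = -½ + (⅛)*278 = -½ + 139/4 = 137/4 ≈ 34.250)
p(c) = 4 + c (p(c) = 8 + (c - 1*4) = 8 + (c - 4) = 8 + (-4 + c) = 4 + c)
E(D, L) = -663/(4*(D + L)) (E(D, L) = (137/4 - 200)/(D + L) = -663/(4*(D + L)))
O(B) = 4 (O(B) = (4 + B) - B = 4)
1/(O(258) + E(34, -4*(9 - 14))) = 1/(4 - 663/(4*34 + 4*(-4*(9 - 14)))) = 1/(4 - 663/(136 + 4*(-4*(-5)))) = 1/(4 - 663/(136 + 4*20)) = 1/(4 - 663/(136 + 80)) = 1/(4 - 663/216) = 1/(4 - 663*1/216) = 1/(4 - 221/72) = 1/(67/72) = 72/67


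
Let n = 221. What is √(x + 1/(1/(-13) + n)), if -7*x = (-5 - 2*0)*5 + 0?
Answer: √361324166/10052 ≈ 1.8910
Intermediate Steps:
x = 25/7 (x = -((-5 - 2*0)*5 + 0)/7 = -((-5 + 0)*5 + 0)/7 = -(-5*5 + 0)/7 = -(-25 + 0)/7 = -⅐*(-25) = 25/7 ≈ 3.5714)
√(x + 1/(1/(-13) + n)) = √(25/7 + 1/(1/(-13) + 221)) = √(25/7 + 1/(-1/13 + 221)) = √(25/7 + 1/(2872/13)) = √(25/7 + 13/2872) = √(71891/20104) = √361324166/10052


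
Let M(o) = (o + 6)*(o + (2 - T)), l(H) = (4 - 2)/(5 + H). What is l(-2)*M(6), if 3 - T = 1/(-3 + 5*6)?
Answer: 1088/27 ≈ 40.296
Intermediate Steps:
T = 80/27 (T = 3 - 1/(-3 + 5*6) = 3 - 1/(-3 + 30) = 3 - 1/27 = 80/27 ≈ 2.9630)
l(H) = 2/(5 + H)
M(o) = (6 + o)*(-26/27 + o) (M(o) = (o + 6)*(o + (2 - 1*80/27)) = (6 + o)*(o + (2 - 80/27)) = (6 + o)*(o - 26/27) = (6 + o)*(-26/27 + o))
l(-2)*M(6) = (2/(5 - 2))*(-52/9 + 6² + (136/27)*6) = (2/3)*(-52/9 + 36 + 272/9) = (2*(⅓))*(544/9) = (⅔)*(544/9) = 1088/27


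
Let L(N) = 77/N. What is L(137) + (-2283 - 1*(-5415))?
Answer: 429161/137 ≈ 3132.6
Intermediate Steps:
L(137) + (-2283 - 1*(-5415)) = 77/137 + (-2283 - 1*(-5415)) = 77*(1/137) + (-2283 + 5415) = 77/137 + 3132 = 429161/137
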